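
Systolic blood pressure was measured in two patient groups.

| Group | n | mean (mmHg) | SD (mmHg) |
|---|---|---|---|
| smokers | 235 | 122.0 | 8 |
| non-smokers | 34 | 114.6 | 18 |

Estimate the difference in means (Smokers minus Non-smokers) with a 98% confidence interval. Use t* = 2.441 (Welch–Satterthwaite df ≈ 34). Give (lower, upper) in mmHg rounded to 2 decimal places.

(-0.24, 15.04)

Standard errors of each mean: 8/√235 = 0.5219 and 18/√34 = 3.0870.
SE(x̄₁ − x̄₂) = √(0.5219² + 3.0870²) = 3.1308 for independent samples with unequal variances.
With t* = 2.441, the margin is 2.441 × 3.1308 = 7.6423.
x̄₁ − x̄₂ = 122.0 − 114.6 = 7.4000; the interval is 7.4000 ± 7.6423 = (-0.24, 15.04).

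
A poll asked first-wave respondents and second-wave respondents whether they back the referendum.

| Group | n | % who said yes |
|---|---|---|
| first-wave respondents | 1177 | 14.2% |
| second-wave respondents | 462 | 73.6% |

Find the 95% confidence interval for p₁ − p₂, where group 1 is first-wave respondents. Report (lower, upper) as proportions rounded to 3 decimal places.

(-0.639, -0.549)

The two standard errors are √(0.1420×0.8580/1177) = 0.01017 and √(0.7360×0.2640/462) = 0.02051.
Because the samples are independent, SE_diff = √(0.01017² + 0.02051²) = 0.02289.
Using z* = 1.960 for 95%, ME = 1.960 × 0.02289 = 0.04486.
p̂₁ − p̂₂ = -0.5940; interval -0.5940 ± 0.04486 gives (-0.639, -0.549).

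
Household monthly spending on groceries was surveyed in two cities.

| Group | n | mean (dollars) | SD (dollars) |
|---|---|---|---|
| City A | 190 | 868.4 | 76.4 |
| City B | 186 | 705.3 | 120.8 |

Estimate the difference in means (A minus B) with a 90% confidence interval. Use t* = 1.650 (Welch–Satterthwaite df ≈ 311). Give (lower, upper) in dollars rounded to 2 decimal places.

(145.86, 180.34)

SE₁ = s₁/√n₁ = 76.4/√190 = 5.5426; SE₂ = 120.8/√186 = 8.8575.
Independent samples, unequal variances: SE_diff = √(SE₁² + SE₂²) = √(30.72041476 + 78.45530625) = 10.4487.
t* = 1.650, so margin of error = 1.650 × 10.4487 = 17.2404.
Difference in means = 868.4 − 705.3 = 163.1000.
163.1000 ± 17.2404 → (145.86, 180.34).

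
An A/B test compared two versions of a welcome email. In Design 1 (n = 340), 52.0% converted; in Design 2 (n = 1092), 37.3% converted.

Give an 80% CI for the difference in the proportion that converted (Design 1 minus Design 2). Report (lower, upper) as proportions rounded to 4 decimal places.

(0.1075, 0.1865)

The two standard errors are √(0.5200×0.4800/340) = 0.02709 and √(0.3730×0.6270/1092) = 0.01463.
Because the samples are independent, SE_diff = √(0.02709² + 0.01463²) = 0.03079.
Using z* = 1.282 for 80%, ME = 1.282 × 0.03079 = 0.03947.
p̂₁ − p̂₂ = 0.1470; interval 0.1470 ± 0.03947 gives (0.1075, 0.1865).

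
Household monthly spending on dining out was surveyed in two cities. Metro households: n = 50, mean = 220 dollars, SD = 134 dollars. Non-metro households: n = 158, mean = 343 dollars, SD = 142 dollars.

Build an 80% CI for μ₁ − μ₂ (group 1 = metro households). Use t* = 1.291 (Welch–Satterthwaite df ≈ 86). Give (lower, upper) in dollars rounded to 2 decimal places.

Standard errors of each mean: 134/√50 = 18.9505 and 142/√158 = 11.2969.
SE(x̄₁ − x̄₂) = √(18.9505² + 11.2969²) = 22.0622 for independent samples with unequal variances.
With t* = 1.291, the margin is 1.291 × 22.0622 = 28.4823.
x̄₁ − x̄₂ = 220 − 343 = -123.0000; the interval is -123.0000 ± 28.4823 = (-151.48, -94.52).

(-151.48, -94.52)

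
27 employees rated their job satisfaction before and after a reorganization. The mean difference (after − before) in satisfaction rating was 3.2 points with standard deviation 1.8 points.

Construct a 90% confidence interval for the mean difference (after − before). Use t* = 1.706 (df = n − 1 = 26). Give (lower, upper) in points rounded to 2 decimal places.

(2.61, 3.79)

Paired design: SE = s_d/√n = 1.8/√27 = 0.3464.
t* = 1.706; margin of error = 1.706 × 0.3464 = 0.5910.
3.2 ± 0.5910 → (2.61, 3.79).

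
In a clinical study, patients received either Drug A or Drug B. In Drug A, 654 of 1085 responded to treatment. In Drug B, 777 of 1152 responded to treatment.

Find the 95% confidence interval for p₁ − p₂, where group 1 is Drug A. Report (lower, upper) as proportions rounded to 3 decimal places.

(-0.111, -0.032)

Sample proportions: 654/1085 = 0.6028, 777/1152 = 0.6745.
Each SE is √(p̂(1−p̂)/n): √(0.6028·0.3972/1085) = 0.01486 and √(0.6745·0.3255/1152) = 0.01381.
SE(p̂₁ − p̂₂) = √(SE₁² + SE₂²) = √(0.0002208196 + 0.0001907161) = 0.02029, since the two samples are independent.
At 95% confidence z* = 1.960; margin = 1.960 × 0.02029 = 0.03977.
The difference is 0.6028 − 0.6745 = -0.0717, so the interval is -0.0717 ± 0.03977 = (-0.111, -0.032).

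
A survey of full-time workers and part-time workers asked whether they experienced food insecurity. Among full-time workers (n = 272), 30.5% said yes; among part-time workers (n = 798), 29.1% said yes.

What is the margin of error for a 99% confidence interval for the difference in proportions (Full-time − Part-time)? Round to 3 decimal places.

Each SE is √(p̂(1−p̂)/n): √(0.3050·0.6950/272) = 0.02792 and √(0.2910·0.7090/798) = 0.01608.
SE(p̂₁ − p̂₂) = √(SE₁² + SE₂²) = √(0.0007795264 + 0.0002585664) = 0.03222, since the two samples are independent.
At 99% confidence z* = 2.576; margin = 2.576 × 0.03222 = 0.08300.

0.083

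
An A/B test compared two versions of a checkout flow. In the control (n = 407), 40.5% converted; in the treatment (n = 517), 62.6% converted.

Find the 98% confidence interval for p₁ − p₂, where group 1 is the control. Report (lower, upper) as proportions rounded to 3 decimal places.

The two standard errors are √(0.4050×0.5950/407) = 0.02433 and √(0.6260×0.3740/517) = 0.02128.
Because the samples are independent, SE_diff = √(0.02433² + 0.02128²) = 0.03232.
Using z* = 2.326 for 98%, ME = 2.326 × 0.03232 = 0.07518.
p̂₁ − p̂₂ = -0.2210; interval -0.2210 ± 0.07518 gives (-0.296, -0.146).

(-0.296, -0.146)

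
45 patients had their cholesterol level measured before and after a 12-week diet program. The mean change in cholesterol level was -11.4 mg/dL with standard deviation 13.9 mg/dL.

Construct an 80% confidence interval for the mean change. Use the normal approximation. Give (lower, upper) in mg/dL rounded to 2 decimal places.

Paired design: SE = s_d/√n = 13.9/√45 = 2.0721.
z* = 1.282; margin of error = 1.282 × 2.0721 = 2.6564.
-11.4 ± 2.6564 → (-14.06, -8.74).

(-14.06, -8.74)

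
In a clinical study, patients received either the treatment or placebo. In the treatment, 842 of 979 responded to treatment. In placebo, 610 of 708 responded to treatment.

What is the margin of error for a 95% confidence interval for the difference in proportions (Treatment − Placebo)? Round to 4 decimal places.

0.0335

First, p̂₁ = 842/979 = 0.8601; p̂₂ = 610/708 = 0.8616.
The two standard errors are √(0.8601×0.1399/979) = 0.01109 and √(0.8616×0.1384/708) = 0.01298.
Because the samples are independent, SE_diff = √(0.01109² + 0.01298²) = 0.01707.
Using z* = 1.960 for 95%, ME = 1.960 × 0.01707 = 0.03346.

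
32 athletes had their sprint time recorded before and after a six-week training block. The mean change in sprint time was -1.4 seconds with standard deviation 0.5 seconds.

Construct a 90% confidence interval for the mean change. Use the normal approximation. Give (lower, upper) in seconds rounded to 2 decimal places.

Paired design: SE = s_d/√n = 0.5/√32 = 0.0884.
z* = 1.645; margin of error = 1.645 × 0.0884 = 0.1454.
-1.4 ± 0.1454 → (-1.55, -1.25).

(-1.55, -1.25)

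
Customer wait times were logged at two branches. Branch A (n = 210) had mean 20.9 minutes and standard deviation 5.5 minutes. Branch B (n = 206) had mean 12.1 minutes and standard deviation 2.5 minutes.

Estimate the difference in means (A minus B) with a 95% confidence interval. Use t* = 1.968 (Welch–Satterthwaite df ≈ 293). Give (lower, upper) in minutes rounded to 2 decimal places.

(7.98, 9.62)

Standard errors of each mean: 5.5/√210 = 0.3795 and 2.5/√206 = 0.1742.
SE(x̄₁ − x̄₂) = √(0.3795² + 0.1742²) = 0.4176 for independent samples with unequal variances.
With t* = 1.968, the margin is 1.968 × 0.4176 = 0.8218.
x̄₁ − x̄₂ = 20.9 − 12.1 = 8.8000; the interval is 8.8000 ± 0.8218 = (7.98, 9.62).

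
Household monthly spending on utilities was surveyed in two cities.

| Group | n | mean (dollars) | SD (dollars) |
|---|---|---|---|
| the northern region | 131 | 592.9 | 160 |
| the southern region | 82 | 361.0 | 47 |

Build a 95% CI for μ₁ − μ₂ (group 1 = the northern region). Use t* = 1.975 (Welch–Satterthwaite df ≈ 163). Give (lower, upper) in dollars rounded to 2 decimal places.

(202.45, 261.35)

SE₁ = s₁/√n₁ = 160/√131 = 13.9793; SE₂ = 47/√82 = 5.1903.
Independent samples, unequal variances: SE_diff = √(SE₁² + SE₂²) = √(195.42082849 + 26.93921409) = 14.9117.
t* = 1.975, so margin of error = 1.975 × 14.9117 = 29.4506.
Difference in means = 592.9 − 361.0 = 231.9000.
231.9000 ± 29.4506 → (202.45, 261.35).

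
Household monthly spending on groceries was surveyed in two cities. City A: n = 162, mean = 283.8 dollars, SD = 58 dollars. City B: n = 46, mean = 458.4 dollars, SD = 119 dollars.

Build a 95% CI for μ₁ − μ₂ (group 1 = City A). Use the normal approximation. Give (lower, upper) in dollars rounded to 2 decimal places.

Per-group SEs: s₁/√n₁ = 58/√162 = 4.5569, s₂/√n₂ = 119/√46 = 17.5456.
Unpooled SE of the difference: √(20.76533761 + 307.84807936) = 18.1277.
Margin of error = z* · SE = 1.960 × 18.1277 = 35.5303.
x̄₁ − x̄₂ = 283.8 − 458.4 = -174.6000.
CI: -174.6000 ± 35.5303 = (-210.13, -139.07).

(-210.13, -139.07)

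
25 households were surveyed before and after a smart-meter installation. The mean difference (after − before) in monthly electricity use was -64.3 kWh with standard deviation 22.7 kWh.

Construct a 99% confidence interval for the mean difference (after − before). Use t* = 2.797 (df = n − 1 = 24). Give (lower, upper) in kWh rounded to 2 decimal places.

Paired design: SE = s_d/√n = 22.7/√25 = 4.5400.
t* = 2.797; margin of error = 2.797 × 4.5400 = 12.6984.
-64.3 ± 12.6984 → (-77.00, -51.60).

(-77.00, -51.60)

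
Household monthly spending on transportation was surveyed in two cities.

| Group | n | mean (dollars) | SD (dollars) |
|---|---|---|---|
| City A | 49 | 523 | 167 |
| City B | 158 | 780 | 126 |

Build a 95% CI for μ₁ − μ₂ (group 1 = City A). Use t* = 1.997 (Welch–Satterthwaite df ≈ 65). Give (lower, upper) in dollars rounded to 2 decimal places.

SE₁ = s₁/√n₁ = 167/√49 = 23.8571; SE₂ = 126/√158 = 10.0240.
Independent samples, unequal variances: SE_diff = √(SE₁² + SE₂²) = √(569.16122041 + 100.480576) = 25.8774.
t* = 1.997, so margin of error = 1.997 × 25.8774 = 51.6772.
Difference in means = 523 − 780 = -257.0000.
-257.0000 ± 51.6772 → (-308.68, -205.32).

(-308.68, -205.32)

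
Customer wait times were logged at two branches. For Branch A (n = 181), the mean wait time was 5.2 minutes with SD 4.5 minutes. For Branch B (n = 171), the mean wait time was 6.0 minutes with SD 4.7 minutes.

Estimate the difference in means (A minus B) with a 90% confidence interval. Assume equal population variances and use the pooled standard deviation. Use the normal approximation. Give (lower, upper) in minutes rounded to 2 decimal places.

(-1.61, 0.01)

Pooled variance s_p² = [180·4.5² + 170·4.7²] / (181+171−2) = 21.1437, so s_p = 4.5982.
SE_diff = s_p·√(1/n₁ + 1/n₂) = 4.5982·√(1/181 + 1/171) = 0.4904.
z* = 1.645; margin = 1.645 × 0.4904 = 0.8067.
Difference = 5.2 − 6.0 = -0.8000.
-0.8000 ± 0.8067 → (-1.61, 0.01).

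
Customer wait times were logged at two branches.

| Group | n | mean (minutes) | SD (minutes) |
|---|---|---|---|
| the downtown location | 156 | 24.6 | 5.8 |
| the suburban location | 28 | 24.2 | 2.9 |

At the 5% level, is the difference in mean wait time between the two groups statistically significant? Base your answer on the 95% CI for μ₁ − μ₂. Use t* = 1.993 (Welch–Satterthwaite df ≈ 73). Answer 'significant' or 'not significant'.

SE₁ = s₁/√n₁ = 5.8/√156 = 0.4644; SE₂ = 2.9/√28 = 0.5480.
Independent samples, unequal variances: SE_diff = √(SE₁² + SE₂²) = √(0.21566736 + 0.300304) = 0.7183.
t* = 1.993, so margin of error = 1.993 × 0.7183 = 1.4316.
Difference in means = 24.6 − 24.2 = 0.4000.
0.4000 ± 1.4316 → (-1.0316, 1.8316).
The interval (-1.0316, 1.8316) contains 0, so the difference is not significant.

not significant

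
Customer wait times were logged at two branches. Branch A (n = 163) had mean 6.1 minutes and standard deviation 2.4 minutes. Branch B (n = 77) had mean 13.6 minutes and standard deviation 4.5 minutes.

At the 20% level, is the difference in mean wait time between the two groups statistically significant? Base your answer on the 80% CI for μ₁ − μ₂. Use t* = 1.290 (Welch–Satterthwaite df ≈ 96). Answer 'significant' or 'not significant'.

SE₁ = s₁/√n₁ = 2.4/√163 = 0.1880; SE₂ = 4.5/√77 = 0.5128.
Independent samples, unequal variances: SE_diff = √(SE₁² + SE₂²) = √(0.035344 + 0.26296384) = 0.5462.
t* = 1.290, so margin of error = 1.290 × 0.5462 = 0.7046.
Difference in means = 6.1 − 13.6 = -7.5000.
-7.5000 ± 0.7046 → (-8.2046, -6.7954).
The interval (-8.2046, -6.7954) does not contain 0, so the difference is significant.

significant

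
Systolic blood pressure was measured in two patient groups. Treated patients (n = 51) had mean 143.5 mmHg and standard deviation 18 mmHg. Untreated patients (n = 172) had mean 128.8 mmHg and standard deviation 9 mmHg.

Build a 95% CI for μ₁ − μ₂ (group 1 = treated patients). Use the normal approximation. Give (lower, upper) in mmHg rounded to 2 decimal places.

(9.58, 19.82)

Per-group SEs: s₁/√n₁ = 18/√51 = 2.5205, s₂/√n₂ = 9/√172 = 0.6862.
Unpooled SE of the difference: √(6.35292025 + 0.47087044) = 2.6122.
Margin of error = z* · SE = 1.960 × 2.6122 = 5.1199.
x̄₁ − x̄₂ = 143.5 − 128.8 = 14.7000.
CI: 14.7000 ± 5.1199 = (9.58, 19.82).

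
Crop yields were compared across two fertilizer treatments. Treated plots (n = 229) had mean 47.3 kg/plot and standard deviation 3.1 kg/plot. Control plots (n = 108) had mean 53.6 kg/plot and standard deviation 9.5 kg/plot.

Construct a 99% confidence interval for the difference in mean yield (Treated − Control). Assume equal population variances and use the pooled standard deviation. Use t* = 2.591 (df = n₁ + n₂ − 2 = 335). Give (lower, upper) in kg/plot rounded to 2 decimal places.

(-8.10, -4.50)

s_p = √[((n₁−1)s₁² + (n₂−1)s₂²)/(n₁+n₂−2)] = √[(228·3.1² + 107·9.5²)/335] = 5.9470.
SE = 5.9470·√(1/229 + 1/108) = 0.6942.
With t* = 2.591, margin = 2.591 × 0.6942 = 1.7987.
x̄₁ − x̄₂ = 47.3 − 53.6 = -6.3000; interval -6.3000 ± 1.7987 = (-8.10, -4.50).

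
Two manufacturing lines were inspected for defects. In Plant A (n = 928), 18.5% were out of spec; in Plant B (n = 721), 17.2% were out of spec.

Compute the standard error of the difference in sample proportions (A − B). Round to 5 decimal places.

SE₁ = √(p̂₁(1−p̂₁)/n₁) = √(0.1850·0.8150/928) = 0.01275; SE₂ = √(0.1720·0.8280/721) = 0.01405.
Independent samples: SE of the difference = √(SE₁² + SE₂²) = √(0.0001625625 + 0.0001974025) = 0.01897.

0.01897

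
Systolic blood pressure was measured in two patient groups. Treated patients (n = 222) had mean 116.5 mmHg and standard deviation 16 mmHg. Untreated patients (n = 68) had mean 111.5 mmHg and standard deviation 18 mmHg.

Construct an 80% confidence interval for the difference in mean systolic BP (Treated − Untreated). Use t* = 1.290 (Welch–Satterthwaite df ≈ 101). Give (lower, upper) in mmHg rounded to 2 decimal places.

(1.86, 8.14)

Standard errors of each mean: 16/√222 = 1.0738 and 18/√68 = 2.1828.
SE(x̄₁ − x̄₂) = √(1.0738² + 2.1828²) = 2.4326 for independent samples with unequal variances.
With t* = 1.290, the margin is 1.290 × 2.4326 = 3.1381.
x̄₁ − x̄₂ = 116.5 − 111.5 = 5.0000; the interval is 5.0000 ± 3.1381 = (1.86, 8.14).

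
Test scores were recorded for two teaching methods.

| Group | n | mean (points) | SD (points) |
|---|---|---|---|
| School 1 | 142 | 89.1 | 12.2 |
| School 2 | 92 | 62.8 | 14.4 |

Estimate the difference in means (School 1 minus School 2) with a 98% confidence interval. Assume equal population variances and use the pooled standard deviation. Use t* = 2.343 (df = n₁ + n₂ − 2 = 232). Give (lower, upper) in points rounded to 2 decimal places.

(22.19, 30.41)

Pooled variance s_p² = [141·12.2² + 91·14.4²] / (142+92−2) = 171.7940, so s_p = 13.1070.
SE_diff = s_p·√(1/n₁ + 1/n₂) = 13.1070·√(1/142 + 1/92) = 1.7542.
t* = 2.343; margin = 2.343 × 1.7542 = 4.1101.
Difference = 89.1 − 62.8 = 26.3000.
26.3000 ± 4.1101 → (22.19, 30.41).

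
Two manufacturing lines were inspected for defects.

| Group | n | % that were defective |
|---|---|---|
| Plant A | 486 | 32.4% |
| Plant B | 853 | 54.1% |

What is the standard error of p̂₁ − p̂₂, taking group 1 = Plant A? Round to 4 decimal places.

The two standard errors are √(0.3240×0.6760/486) = 0.02123 and √(0.5410×0.4590/853) = 0.01706.
Because the samples are independent, SE_diff = √(0.02123² + 0.01706²) = 0.02724.

0.0272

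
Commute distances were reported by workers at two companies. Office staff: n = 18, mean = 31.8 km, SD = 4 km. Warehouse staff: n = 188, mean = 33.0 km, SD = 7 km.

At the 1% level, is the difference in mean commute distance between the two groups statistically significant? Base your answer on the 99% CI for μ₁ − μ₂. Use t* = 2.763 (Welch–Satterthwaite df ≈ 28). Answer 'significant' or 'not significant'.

Standard errors of each mean: 4/√18 = 0.9428 and 7/√188 = 0.5105.
SE(x̄₁ − x̄₂) = √(0.9428² + 0.5105²) = 1.0721 for independent samples with unequal variances.
With t* = 2.763, the margin is 2.763 × 1.0721 = 2.9622.
x̄₁ − x̄₂ = 31.8 − 33.0 = -1.2000; the interval is -1.2000 ± 2.9622 = (-4.1622, 1.7622).
The interval (-4.1622, 1.7622) contains 0, so the difference is not significant.

not significant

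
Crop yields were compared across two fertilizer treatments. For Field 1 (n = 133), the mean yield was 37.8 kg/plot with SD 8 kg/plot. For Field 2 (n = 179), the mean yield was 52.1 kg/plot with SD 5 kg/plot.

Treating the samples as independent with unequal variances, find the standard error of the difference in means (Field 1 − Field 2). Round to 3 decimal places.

0.788

Per-group SEs: s₁/√n₁ = 8/√133 = 0.6937, s₂/√n₂ = 5/√179 = 0.3737.
Unpooled SE of the difference: √(0.48121969 + 0.13965169) = 0.7880.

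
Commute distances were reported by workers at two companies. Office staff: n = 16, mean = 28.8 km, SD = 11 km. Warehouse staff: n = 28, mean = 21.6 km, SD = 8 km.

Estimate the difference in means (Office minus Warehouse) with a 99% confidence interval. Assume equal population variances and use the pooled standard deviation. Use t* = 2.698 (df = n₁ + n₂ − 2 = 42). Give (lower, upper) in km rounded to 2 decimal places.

s_p = √[((n₁−1)s₁² + (n₂−1)s₂²)/(n₁+n₂−2)] = √[(15·11² + 27·8²)/42] = 9.1846.
SE = 9.1846·√(1/16 + 1/28) = 2.8784.
With t* = 2.698, margin = 2.698 × 2.8784 = 7.7659.
x̄₁ − x̄₂ = 28.8 − 21.6 = 7.2000; interval 7.2000 ± 7.7659 = (-0.57, 14.97).

(-0.57, 14.97)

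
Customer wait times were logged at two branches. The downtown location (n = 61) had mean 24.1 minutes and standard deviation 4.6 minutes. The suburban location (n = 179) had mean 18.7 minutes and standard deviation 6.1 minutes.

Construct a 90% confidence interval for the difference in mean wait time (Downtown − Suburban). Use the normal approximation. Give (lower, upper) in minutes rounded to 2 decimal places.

(4.17, 6.63)

SE₁ = s₁/√n₁ = 4.6/√61 = 0.5890; SE₂ = 6.1/√179 = 0.4559.
Independent samples, unequal variances: SE_diff = √(SE₁² + SE₂²) = √(0.346921 + 0.20784481) = 0.7448.
z* = 1.645, so margin of error = 1.645 × 0.7448 = 1.2252.
Difference in means = 24.1 − 18.7 = 5.4000.
5.4000 ± 1.2252 → (4.17, 6.63).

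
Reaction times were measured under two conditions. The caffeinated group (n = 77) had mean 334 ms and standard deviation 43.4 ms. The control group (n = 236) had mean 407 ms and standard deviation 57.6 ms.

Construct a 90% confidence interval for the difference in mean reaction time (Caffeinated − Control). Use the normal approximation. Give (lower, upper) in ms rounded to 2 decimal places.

SE₁ = s₁/√n₁ = 43.4/√77 = 4.9459; SE₂ = 57.6/√236 = 3.7494.
Independent samples, unequal variances: SE_diff = √(SE₁² + SE₂²) = √(24.46192681 + 14.05800036) = 6.2064.
z* = 1.645, so margin of error = 1.645 × 6.2064 = 10.2095.
Difference in means = 334 − 407 = -73.0000.
-73.0000 ± 10.2095 → (-83.21, -62.79).

(-83.21, -62.79)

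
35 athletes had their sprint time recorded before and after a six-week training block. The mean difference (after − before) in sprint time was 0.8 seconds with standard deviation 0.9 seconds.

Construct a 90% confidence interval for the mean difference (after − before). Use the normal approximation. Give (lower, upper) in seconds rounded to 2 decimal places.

(0.55, 1.05)

Paired design: SE = s_d/√n = 0.9/√35 = 0.1521.
z* = 1.645; margin of error = 1.645 × 0.1521 = 0.2502.
0.8 ± 0.2502 → (0.55, 1.05).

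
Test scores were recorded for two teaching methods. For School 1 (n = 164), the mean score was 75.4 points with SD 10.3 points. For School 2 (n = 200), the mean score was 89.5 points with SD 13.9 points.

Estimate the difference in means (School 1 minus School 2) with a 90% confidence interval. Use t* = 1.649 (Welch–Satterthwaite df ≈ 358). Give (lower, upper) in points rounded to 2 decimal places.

(-16.19, -12.01)

Standard errors of each mean: 10.3/√164 = 0.8043 and 13.9/√200 = 0.9829.
SE(x̄₁ − x̄₂) = √(0.8043² + 0.9829²) = 1.2700 for independent samples with unequal variances.
With t* = 1.649, the margin is 1.649 × 1.2700 = 2.0942.
x̄₁ − x̄₂ = 75.4 − 89.5 = -14.1000; the interval is -14.1000 ± 2.0942 = (-16.19, -12.01).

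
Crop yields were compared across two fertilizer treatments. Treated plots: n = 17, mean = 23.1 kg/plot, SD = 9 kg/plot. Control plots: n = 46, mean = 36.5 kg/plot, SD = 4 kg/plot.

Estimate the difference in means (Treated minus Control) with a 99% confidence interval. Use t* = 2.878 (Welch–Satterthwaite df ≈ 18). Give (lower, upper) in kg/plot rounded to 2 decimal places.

Per-group SEs: s₁/√n₁ = 9/√17 = 2.1828, s₂/√n₂ = 4/√46 = 0.5898.
Unpooled SE of the difference: √(4.76461584 + 0.34786404) = 2.2611.
Margin of error = t* · SE = 2.878 × 2.2611 = 6.5074.
x̄₁ − x̄₂ = 23.1 − 36.5 = -13.4000.
CI: -13.4000 ± 6.5074 = (-19.91, -6.89).

(-19.91, -6.89)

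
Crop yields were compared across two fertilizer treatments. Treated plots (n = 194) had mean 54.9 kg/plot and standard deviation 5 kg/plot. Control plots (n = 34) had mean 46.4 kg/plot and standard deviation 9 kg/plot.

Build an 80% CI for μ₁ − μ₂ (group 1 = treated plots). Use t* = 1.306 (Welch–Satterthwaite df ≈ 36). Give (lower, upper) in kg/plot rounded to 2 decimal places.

SE₁ = s₁/√n₁ = 5/√194 = 0.3590; SE₂ = 9/√34 = 1.5435.
Independent samples, unequal variances: SE_diff = √(SE₁² + SE₂²) = √(0.128881 + 2.38239225) = 1.5847.
t* = 1.306, so margin of error = 1.306 × 1.5847 = 2.0696.
Difference in means = 54.9 − 46.4 = 8.5000.
8.5000 ± 2.0696 → (6.43, 10.57).

(6.43, 10.57)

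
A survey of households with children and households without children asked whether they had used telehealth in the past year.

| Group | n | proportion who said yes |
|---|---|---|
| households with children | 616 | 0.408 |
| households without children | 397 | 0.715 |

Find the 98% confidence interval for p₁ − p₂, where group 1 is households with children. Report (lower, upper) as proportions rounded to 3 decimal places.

Each SE is √(p̂(1−p̂)/n): √(0.4080·0.5920/616) = 0.01980 and √(0.7150·0.2850/397) = 0.02266.
SE(p̂₁ − p̂₂) = √(SE₁² + SE₂²) = √(0.00039204 + 0.0005134756) = 0.03009, since the two samples are independent.
At 98% confidence z* = 2.326; margin = 2.326 × 0.03009 = 0.06999.
The difference is 0.4080 − 0.7150 = -0.3070, so the interval is -0.3070 ± 0.06999 = (-0.377, -0.237).

(-0.377, -0.237)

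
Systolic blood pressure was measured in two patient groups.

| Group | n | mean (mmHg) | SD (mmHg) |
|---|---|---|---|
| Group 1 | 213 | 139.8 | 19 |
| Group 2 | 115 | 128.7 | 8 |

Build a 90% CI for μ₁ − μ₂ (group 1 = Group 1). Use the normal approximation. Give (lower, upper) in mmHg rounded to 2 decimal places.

(8.63, 13.57)

Standard errors of each mean: 19/√213 = 1.3019 and 8/√115 = 0.7460.
SE(x̄₁ − x̄₂) = √(1.3019² + 0.7460²) = 1.5005 for independent samples with unequal variances.
With z* = 1.645, the margin is 1.645 × 1.5005 = 2.4683.
x̄₁ − x̄₂ = 139.8 − 128.7 = 11.1000; the interval is 11.1000 ± 2.4683 = (8.63, 13.57).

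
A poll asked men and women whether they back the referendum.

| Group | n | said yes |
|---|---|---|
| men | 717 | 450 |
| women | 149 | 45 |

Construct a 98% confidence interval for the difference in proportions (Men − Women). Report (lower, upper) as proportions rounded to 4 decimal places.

First, p̂₁ = 450/717 = 0.6276; p̂₂ = 45/149 = 0.3020.
The two standard errors are √(0.6276×0.3724/717) = 0.01805 and √(0.3020×0.6980/149) = 0.03761.
Because the samples are independent, SE_diff = √(0.01805² + 0.03761²) = 0.04172.
Using z* = 2.326 for 98%, ME = 2.326 × 0.04172 = 0.09704.
p̂₁ − p̂₂ = 0.3256; interval 0.3256 ± 0.09704 gives (0.2286, 0.4226).

(0.2286, 0.4226)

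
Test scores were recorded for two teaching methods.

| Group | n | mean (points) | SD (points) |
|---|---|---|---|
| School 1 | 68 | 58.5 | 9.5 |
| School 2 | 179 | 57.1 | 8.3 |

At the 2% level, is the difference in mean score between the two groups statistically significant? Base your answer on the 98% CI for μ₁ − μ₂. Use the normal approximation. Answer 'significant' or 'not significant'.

not significant

Per-group SEs: s₁/√n₁ = 9.5/√68 = 1.1520, s₂/√n₂ = 8.3/√179 = 0.6204.
Unpooled SE of the difference: √(1.327104 + 0.38489616) = 1.3084.
Margin of error = z* · SE = 2.326 × 1.3084 = 3.0433.
x̄₁ − x̄₂ = 58.5 − 57.1 = 1.4000.
CI: 1.4000 ± 3.0433 = (-1.6433, 4.4433).
The interval (-1.6433, 4.4433) contains 0, so the difference is not significant.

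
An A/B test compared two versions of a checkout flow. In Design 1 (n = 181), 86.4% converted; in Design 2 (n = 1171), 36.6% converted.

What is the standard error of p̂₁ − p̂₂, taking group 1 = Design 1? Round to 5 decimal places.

0.02911

The two standard errors are √(0.8640×0.1360/181) = 0.02548 and √(0.3660×0.6340/1171) = 0.01408.
Because the samples are independent, SE_diff = √(0.02548² + 0.01408²) = 0.02911.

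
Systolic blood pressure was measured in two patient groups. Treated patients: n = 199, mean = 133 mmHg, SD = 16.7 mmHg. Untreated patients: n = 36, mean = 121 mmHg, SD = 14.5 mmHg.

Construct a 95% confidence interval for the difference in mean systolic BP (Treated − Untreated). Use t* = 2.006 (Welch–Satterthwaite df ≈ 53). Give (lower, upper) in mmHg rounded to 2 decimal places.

(6.60, 17.40)

Standard errors of each mean: 16.7/√199 = 1.1838 and 14.5/√36 = 2.4167.
SE(x̄₁ − x̄₂) = √(1.1838² + 2.4167²) = 2.6911 for independent samples with unequal variances.
With t* = 2.006, the margin is 2.006 × 2.6911 = 5.3983.
x̄₁ − x̄₂ = 133 − 121 = 12.0000; the interval is 12.0000 ± 5.3983 = (6.60, 17.40).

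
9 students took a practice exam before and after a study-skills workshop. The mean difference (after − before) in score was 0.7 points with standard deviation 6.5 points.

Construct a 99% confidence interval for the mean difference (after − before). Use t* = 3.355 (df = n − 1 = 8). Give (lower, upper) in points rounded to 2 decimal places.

Paired design: SE = s_d/√n = 6.5/√9 = 2.1667.
t* = 3.355; margin of error = 3.355 × 2.1667 = 7.2693.
0.7 ± 7.2693 → (-6.57, 7.97).

(-6.57, 7.97)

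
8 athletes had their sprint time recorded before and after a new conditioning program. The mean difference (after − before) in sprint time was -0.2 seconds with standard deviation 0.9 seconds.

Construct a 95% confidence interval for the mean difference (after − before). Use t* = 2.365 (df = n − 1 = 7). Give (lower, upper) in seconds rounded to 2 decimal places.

Paired design: SE = s_d/√n = 0.9/√8 = 0.3182.
t* = 2.365; margin of error = 2.365 × 0.3182 = 0.7525.
-0.2 ± 0.7525 → (-0.95, 0.55).

(-0.95, 0.55)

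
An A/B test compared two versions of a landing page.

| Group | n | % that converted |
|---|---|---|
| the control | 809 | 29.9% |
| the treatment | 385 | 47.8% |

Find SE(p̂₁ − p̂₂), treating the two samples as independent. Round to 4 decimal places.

The two standard errors are √(0.2990×0.7010/809) = 0.01610 and √(0.4780×0.5220/385) = 0.02546.
Because the samples are independent, SE_diff = √(0.01610² + 0.02546²) = 0.03012.

0.0301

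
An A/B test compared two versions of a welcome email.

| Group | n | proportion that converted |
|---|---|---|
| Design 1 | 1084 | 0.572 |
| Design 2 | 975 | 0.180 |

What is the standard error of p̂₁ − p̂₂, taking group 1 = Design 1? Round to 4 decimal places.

0.0194

SE₁ = √(p̂₁(1−p̂₁)/n₁) = √(0.5720·0.4280/1084) = 0.01503; SE₂ = √(0.1800·0.8200/975) = 0.01230.
Independent samples: SE of the difference = √(SE₁² + SE₂²) = √(0.0002259009 + 0.00015129) = 0.01942.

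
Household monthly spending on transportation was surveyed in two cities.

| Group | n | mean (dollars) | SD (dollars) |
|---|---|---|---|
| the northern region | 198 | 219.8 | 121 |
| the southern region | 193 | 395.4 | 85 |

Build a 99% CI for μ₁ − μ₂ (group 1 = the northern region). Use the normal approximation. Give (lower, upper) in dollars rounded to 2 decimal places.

(-202.79, -148.41)

Standard errors of each mean: 121/√198 = 8.5991 and 85/√193 = 6.1184.
SE(x̄₁ − x̄₂) = √(8.5991² + 6.1184²) = 10.5536 for independent samples with unequal variances.
With z* = 2.576, the margin is 2.576 × 10.5536 = 27.1861.
x̄₁ − x̄₂ = 219.8 − 395.4 = -175.6000; the interval is -175.6000 ± 27.1861 = (-202.79, -148.41).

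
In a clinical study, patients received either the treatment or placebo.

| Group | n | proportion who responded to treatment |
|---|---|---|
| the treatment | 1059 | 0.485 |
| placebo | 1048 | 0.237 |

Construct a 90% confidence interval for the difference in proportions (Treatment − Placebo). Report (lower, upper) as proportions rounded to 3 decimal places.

(0.215, 0.281)

Each SE is √(p̂(1−p̂)/n): √(0.4850·0.5150/1059) = 0.01536 and √(0.2370·0.7630/1048) = 0.01314.
SE(p̂₁ − p̂₂) = √(SE₁² + SE₂²) = √(0.0002359296 + 0.0001726596) = 0.02021, since the two samples are independent.
At 90% confidence z* = 1.645; margin = 1.645 × 0.02021 = 0.03325.
The difference is 0.4850 − 0.2370 = 0.2480, so the interval is 0.2480 ± 0.03325 = (0.215, 0.281).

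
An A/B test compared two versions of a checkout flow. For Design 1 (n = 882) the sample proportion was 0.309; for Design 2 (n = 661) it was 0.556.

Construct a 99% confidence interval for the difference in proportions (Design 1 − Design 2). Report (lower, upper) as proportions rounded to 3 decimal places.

SE₁ = √(p̂₁(1−p̂₁)/n₁) = √(0.3090·0.6910/882) = 0.01556; SE₂ = √(0.5560·0.4440/661) = 0.01933.
Independent samples: SE of the difference = √(SE₁² + SE₂²) = √(0.0002421136 + 0.0003736489) = 0.02481.
z* for 99% confidence is 2.576, so the margin of error is 2.576 × 0.02481 = 0.06391.
Point estimate p̂₁ − p̂₂ = 0.3090 − 0.5560 = -0.2470.
-0.2470 ± 0.06391 → (-0.311, -0.183).

(-0.311, -0.183)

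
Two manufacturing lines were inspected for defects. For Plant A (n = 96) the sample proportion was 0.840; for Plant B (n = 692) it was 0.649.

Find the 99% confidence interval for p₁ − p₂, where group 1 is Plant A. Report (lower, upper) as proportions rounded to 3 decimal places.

SE₁ = √(p̂₁(1−p̂₁)/n₁) = √(0.8400·0.1600/96) = 0.03742; SE₂ = √(0.6490·0.3510/692) = 0.01814.
Independent samples: SE of the difference = √(SE₁² + SE₂²) = √(0.0014002564 + 0.0003290596) = 0.04159.
z* for 99% confidence is 2.576, so the margin of error is 2.576 × 0.04159 = 0.10714.
Point estimate p̂₁ − p̂₂ = 0.8400 − 0.6490 = 0.1910.
0.1910 ± 0.10714 → (0.084, 0.298).

(0.084, 0.298)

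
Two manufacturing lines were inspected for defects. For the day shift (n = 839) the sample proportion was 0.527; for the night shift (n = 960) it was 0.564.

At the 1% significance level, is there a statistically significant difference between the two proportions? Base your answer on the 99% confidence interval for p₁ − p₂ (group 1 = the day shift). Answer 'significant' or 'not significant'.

The two standard errors are √(0.5270×0.4730/839) = 0.01724 and √(0.5640×0.4360/960) = 0.01600.
Because the samples are independent, SE_diff = √(0.01724² + 0.01600²) = 0.02352.
Using z* = 2.576 for 99%, ME = 2.576 × 0.02352 = 0.06059.
p̂₁ − p̂₂ = -0.0370; interval -0.0370 ± 0.06059 gives (-0.09759, 0.02359).
The interval (-0.09759, 0.02359) contains 0, so the difference is not significant.

not significant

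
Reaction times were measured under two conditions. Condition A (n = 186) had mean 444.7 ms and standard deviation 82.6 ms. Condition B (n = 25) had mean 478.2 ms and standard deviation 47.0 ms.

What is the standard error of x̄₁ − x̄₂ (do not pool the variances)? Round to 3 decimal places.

SE₁ = s₁/√n₁ = 82.6/√186 = 6.0565; SE₂ = 47.0/√25 = 9.4000.
Independent samples, unequal variances: SE_diff = √(SE₁² + SE₂²) = √(36.68119225 + 88.36) = 11.1822.

11.182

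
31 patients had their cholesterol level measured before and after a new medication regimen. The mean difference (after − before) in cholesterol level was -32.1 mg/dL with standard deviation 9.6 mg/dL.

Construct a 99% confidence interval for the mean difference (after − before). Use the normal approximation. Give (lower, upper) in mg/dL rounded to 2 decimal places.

(-36.54, -27.66)

Paired design: SE = s_d/√n = 9.6/√31 = 1.7242.
z* = 2.576; margin of error = 2.576 × 1.7242 = 4.4415.
-32.1 ± 4.4415 → (-36.54, -27.66).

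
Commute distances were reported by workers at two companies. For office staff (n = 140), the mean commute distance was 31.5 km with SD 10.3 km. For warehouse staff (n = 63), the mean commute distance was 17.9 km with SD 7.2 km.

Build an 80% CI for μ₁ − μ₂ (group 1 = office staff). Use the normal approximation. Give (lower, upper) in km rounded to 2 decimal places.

(11.99, 15.21)

Per-group SEs: s₁/√n₁ = 10.3/√140 = 0.8705, s₂/√n₂ = 7.2/√63 = 0.9071.
Unpooled SE of the difference: √(0.75777025 + 0.82283041) = 1.2572.
Margin of error = z* · SE = 1.282 × 1.2572 = 1.6117.
x̄₁ − x̄₂ = 31.5 − 17.9 = 13.6000.
CI: 13.6000 ± 1.6117 = (11.99, 15.21).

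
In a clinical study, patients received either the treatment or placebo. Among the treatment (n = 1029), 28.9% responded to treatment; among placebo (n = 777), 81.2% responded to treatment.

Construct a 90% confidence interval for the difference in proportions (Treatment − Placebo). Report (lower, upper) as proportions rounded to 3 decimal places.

(-0.556, -0.490)

Each SE is √(p̂(1−p̂)/n): √(0.2890·0.7110/1029) = 0.01413 and √(0.8120·0.1880/777) = 0.01402.
SE(p̂₁ − p̂₂) = √(SE₁² + SE₂²) = √(0.0001996569 + 0.0001965604) = 0.01991, since the two samples are independent.
At 90% confidence z* = 1.645; margin = 1.645 × 0.01991 = 0.03275.
The difference is 0.2890 − 0.8120 = -0.5230, so the interval is -0.5230 ± 0.03275 = (-0.556, -0.490).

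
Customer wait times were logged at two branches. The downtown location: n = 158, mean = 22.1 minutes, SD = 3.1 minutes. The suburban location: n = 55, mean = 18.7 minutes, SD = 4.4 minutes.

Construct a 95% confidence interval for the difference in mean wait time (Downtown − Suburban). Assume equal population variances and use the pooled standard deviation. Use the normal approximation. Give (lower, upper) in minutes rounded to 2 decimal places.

(2.33, 4.47)

Pooled variance s_p² = [157·3.1² + 54·4.4²] / (158+55−2) = 12.1053, so s_p = 3.4793.
SE_diff = s_p·√(1/n₁ + 1/n₂) = 3.4793·√(1/158 + 1/55) = 0.5447.
z* = 1.960; margin = 1.960 × 0.5447 = 1.0676.
Difference = 22.1 − 18.7 = 3.4000.
3.4000 ± 1.0676 → (2.33, 4.47).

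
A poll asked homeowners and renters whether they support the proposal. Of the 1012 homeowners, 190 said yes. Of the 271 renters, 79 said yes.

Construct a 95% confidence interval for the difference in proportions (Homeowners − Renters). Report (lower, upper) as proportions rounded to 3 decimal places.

(-0.163, -0.045)

Sample proportions: 190/1012 = 0.1877, 79/271 = 0.2915.
Each SE is √(p̂(1−p̂)/n): √(0.1877·0.8123/1012) = 0.01227 and √(0.2915·0.7085/271) = 0.02761.
SE(p̂₁ − p̂₂) = √(SE₁² + SE₂²) = √(0.0001505529 + 0.0007623121) = 0.03021, since the two samples are independent.
At 95% confidence z* = 1.960; margin = 1.960 × 0.03021 = 0.05921.
The difference is 0.1877 − 0.2915 = -0.1038, so the interval is -0.1038 ± 0.05921 = (-0.163, -0.045).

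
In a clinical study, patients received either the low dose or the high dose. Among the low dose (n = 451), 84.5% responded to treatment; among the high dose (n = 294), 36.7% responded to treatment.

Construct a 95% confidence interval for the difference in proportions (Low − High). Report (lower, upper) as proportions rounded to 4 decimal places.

SE₁ = √(p̂₁(1−p̂₁)/n₁) = √(0.8450·0.1550/451) = 0.01704; SE₂ = √(0.3670·0.6330/294) = 0.02811.
Independent samples: SE of the difference = √(SE₁² + SE₂²) = √(0.0002903616 + 0.0007901721) = 0.03287.
z* for 95% confidence is 1.960, so the margin of error is 1.960 × 0.03287 = 0.06443.
Point estimate p̂₁ − p̂₂ = 0.8450 − 0.3670 = 0.4780.
0.4780 ± 0.06443 → (0.4136, 0.5424).

(0.4136, 0.5424)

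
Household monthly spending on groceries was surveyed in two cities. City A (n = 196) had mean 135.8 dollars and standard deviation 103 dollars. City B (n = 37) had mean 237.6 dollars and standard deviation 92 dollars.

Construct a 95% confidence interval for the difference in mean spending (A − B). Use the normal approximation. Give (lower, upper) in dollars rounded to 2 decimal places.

(-134.77, -68.83)

Standard errors of each mean: 103/√196 = 7.3571 and 92/√37 = 15.1247.
SE(x̄₁ − x̄₂) = √(7.3571² + 15.1247²) = 16.8191 for independent samples with unequal variances.
With z* = 1.960, the margin is 1.960 × 16.8191 = 32.9654.
x̄₁ − x̄₂ = 135.8 − 237.6 = -101.8000; the interval is -101.8000 ± 32.9654 = (-134.77, -68.83).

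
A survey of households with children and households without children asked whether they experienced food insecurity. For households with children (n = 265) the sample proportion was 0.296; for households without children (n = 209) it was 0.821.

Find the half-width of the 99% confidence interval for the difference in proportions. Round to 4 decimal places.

0.0994

Each SE is √(p̂(1−p̂)/n): √(0.2960·0.7040/265) = 0.02804 and √(0.8210·0.1790/209) = 0.02652.
SE(p̂₁ − p̂₂) = √(SE₁² + SE₂²) = √(0.0007862416 + 0.0007033104) = 0.03859, since the two samples are independent.
At 99% confidence z* = 2.576; margin = 2.576 × 0.03859 = 0.09941.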